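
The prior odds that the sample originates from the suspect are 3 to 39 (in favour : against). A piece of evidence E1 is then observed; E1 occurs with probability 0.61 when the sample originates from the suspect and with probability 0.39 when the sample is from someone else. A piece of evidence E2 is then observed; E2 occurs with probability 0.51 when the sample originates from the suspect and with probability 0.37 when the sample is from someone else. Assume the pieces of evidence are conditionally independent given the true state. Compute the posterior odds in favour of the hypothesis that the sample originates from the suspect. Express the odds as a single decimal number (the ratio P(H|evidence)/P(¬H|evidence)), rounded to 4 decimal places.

Posterior odds ≈ 0.1658

Prior odds = 3/39 = 0.076923. In log-odds, ln(0.076923) = -2.5649.
Add log likelihood ratios: ln(1.5641) + ln(1.3784) = 0.76822.
Posterior log-odds = -1.7967, so posterior odds = exp(-1.7967) = 0.16584.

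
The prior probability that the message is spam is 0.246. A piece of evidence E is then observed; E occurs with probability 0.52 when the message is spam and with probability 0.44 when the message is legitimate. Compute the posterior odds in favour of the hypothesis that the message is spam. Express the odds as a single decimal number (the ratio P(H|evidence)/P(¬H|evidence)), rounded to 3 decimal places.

Posterior odds ≈ 0.386

Prior odds = 0.246/(1−0.246) = 0.32626. In log-odds, ln(0.32626) = -1.1201.
Add log likelihood ratio: ln(1.1818) = 0.16705.
Posterior log-odds = -0.95301, so posterior odds = exp(-0.95301) = 0.38558.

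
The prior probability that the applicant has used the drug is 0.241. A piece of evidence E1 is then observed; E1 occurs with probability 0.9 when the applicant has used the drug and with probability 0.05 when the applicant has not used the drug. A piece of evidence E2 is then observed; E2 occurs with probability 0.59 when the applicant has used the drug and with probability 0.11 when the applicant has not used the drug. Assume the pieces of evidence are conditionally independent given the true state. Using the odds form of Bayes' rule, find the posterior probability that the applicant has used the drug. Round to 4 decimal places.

Prior odds = 0.241/(1−0.241) = 0.31752.
Likelihood ratio for E1 = 0.9/0.05 = 18.000.
Likelihood ratio for E2 = 0.59/0.11 = 5.3636.
Posterior odds = prior odds × LR₁ × LR₂ = 30.655.
Posterior probability = odds/(1+odds) = 30.655/31.655 = 0.9684.

Posterior probability ≈ 0.9684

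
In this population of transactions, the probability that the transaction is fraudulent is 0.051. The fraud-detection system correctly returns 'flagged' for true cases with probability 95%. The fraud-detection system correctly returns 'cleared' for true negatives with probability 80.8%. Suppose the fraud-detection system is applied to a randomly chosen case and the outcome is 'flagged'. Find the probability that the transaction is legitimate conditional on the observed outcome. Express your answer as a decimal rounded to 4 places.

P(¬H | E) ≈ 0.7899

Let H be the event that the transaction is fraudulent. P(H) = 0.051, so P(¬H) = 0.949. With E the 'flagged' result, P(E|H) = 0.95 and P(E|¬H) = 0.192.
P(E) = 0.95·0.051 + 0.192·0.949 = 0.048450 + 0.18221 = 0.23066.
By Bayes' theorem, P(H|E) = 0.048450 / 0.23066 = 0.2101. Hence P(¬H|E) = 1 − 0.2101 = 0.7899.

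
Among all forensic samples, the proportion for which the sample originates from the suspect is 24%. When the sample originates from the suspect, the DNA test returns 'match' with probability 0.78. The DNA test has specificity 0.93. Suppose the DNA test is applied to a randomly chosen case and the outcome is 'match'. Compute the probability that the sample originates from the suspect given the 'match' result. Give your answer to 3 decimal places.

Write H for 'the sample originates from the suspect'. Prior odds H:¬H = 0.24/0.76 = 0.31579. For the 'match' outcome, the likelihood ratio is 0.78/0.07 = 11.143.
Posterior odds = 0.31579 × 11.143 = 3.5188, so P(H|E) = 3.5188/(1+3.5188) = 0.779.

P(H | E) ≈ 0.779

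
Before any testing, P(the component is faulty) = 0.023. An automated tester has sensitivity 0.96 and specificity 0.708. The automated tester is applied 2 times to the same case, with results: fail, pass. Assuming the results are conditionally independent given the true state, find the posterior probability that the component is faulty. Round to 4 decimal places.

Posterior P(H) ≈ 0.0044

Let H be the event that the component is faulty; start with P(H) = 0.023. P('fail'|H) = 0.96, P('fail'|¬H) = 0.292.
Update on result 1 ('fail'): P(H) ← 0.96·0.0230 / (0.96·0.0230 + 0.292·0.9770) = 0.022080/0.30736 = 0.0718.
Update on result 2 ('pass'): P(H) ← 0.04·0.0718 / (0.04·0.0718 + 0.708·0.9282) = 0.0028735/0.66001 = 0.0044.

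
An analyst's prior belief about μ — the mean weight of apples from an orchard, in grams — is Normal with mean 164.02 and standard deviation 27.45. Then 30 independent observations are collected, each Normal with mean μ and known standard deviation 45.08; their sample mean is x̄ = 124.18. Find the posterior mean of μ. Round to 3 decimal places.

Posterior mean ≈ 127.466

With known σ, the Normal prior is conjugate. Weight on the data is w = (n/σ²)/(n/σ² + 1/τ₀²) = 0.0147623/(0.0147623+0.00132714) = 0.91751.
Posterior mean = w·x̄ + (1−w)·μ₀ = 0.91751·124.18 + 0.082485·164.02 = 127.466.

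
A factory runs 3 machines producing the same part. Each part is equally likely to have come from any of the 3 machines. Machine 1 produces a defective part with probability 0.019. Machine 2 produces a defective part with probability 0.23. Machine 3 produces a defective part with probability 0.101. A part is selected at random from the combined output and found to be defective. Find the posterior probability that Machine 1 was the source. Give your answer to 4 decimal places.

Posterior probability ≈ 0.0543

P(defective|M1) = 0.019; P(defective|M2) = 0.23; P(defective|M3) = 0.101.
Prior × likelihood for each source: 0.333333·0.019=0.006333, 0.333333·0.23=0.07667, 0.333333·0.101=0.03367. Summing gives P(defective) = 0.11667.
P(Machine 1 | defective) = 0.006333 / 0.11667 = 0.0543.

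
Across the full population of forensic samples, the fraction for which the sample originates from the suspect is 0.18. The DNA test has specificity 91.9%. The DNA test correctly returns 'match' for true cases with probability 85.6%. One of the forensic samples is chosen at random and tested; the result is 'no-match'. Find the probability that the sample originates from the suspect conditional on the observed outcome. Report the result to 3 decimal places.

P(H | E) ≈ 0.033

Let H be the event that the sample originates from the suspect. P(H) = 0.18, so P(¬H) = 0.82. With E the 'no-match' result, P(E|H) = 0.144 and P(E|¬H) = 0.919.
P(E) = 0.144·0.18 + 0.919·0.82 = 0.025920 + 0.75358 = 0.77950.
By Bayes' theorem, P(H|E) = 0.025920 / 0.77950 = 0.033.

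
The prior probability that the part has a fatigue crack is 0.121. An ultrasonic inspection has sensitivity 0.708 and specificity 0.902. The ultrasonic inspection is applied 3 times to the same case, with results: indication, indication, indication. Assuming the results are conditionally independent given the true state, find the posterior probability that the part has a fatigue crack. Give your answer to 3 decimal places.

Posterior P(H) ≈ 0.981

With H the event that the part has a fatigue crack, the joint likelihood of the observed sequence is P(data|H) = 0.708·0.708·0.708 = 0.35489 and P(data|¬H) = 0.098·0.098·0.098 = 0.00094119.
Bayes: P(H|data) = 0.121·0.35489 / (0.121·0.35489 + 0.879·0.00094119) = 0.042942/0.043770 = 0.9811.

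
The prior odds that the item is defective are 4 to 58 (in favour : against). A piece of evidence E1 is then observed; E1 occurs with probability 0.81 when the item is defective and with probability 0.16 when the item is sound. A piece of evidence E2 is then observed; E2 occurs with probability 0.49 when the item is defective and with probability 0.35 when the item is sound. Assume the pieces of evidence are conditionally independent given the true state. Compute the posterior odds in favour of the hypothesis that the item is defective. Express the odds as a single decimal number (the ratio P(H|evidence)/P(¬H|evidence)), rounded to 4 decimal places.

Prior odds = 4/58 = 0.068966. In log-odds, ln(0.068966) = -2.6741.
Add log likelihood ratios: ln(5.0625) + ln(1.4000) = 1.9583.
Posterior log-odds = -0.71582, so posterior odds = exp(-0.71582) = 0.48879.

Posterior odds ≈ 0.4888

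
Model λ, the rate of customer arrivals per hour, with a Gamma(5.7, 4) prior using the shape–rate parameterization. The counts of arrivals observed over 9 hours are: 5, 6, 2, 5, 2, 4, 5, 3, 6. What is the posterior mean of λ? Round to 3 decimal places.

Posterior mean ≈ 3.362

Total count ∑xᵢ = 38 over n = 9 hours.
Gamma is conjugate to the Poisson likelihood: posterior is Gamma(shape = 5.7+38 = 43.7, rate = 4+9 = 13).
E[λ | data] = 43.7/13 = 3.362.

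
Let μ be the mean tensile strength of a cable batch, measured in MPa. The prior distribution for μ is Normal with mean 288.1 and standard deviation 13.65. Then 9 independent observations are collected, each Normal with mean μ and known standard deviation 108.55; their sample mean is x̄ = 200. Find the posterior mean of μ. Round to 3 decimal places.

Prior precision 1/τ₀² = 1/13.65² = 0.00536704; data precision n/σ² = 9/108.55² = 0.00076381.
Posterior precision = 0.00536704 + 0.00076381 = 0.00613084.
Posterior mean = (0.00536704·288.1 + 0.00076381·200) / 0.00613084 = 277.124.

Posterior mean ≈ 277.124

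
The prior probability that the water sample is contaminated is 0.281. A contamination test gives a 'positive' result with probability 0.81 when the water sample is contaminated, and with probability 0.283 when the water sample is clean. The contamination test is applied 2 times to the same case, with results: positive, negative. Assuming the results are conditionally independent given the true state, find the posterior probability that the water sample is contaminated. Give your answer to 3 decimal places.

Let H be the event that the water sample is contaminated; start with P(H) = 0.281. P('positive'|H) = 0.81, P('positive'|¬H) = 0.283.
Update on result 1 ('positive'): P(H) ← 0.81·0.2810 / (0.81·0.2810 + 0.283·0.7190) = 0.22761/0.43109 = 0.5280.
Update on result 2 ('negative'): P(H) ← 0.19·0.5280 / (0.19·0.5280 + 0.717·0.4720) = 0.10032/0.43875 = 0.2286.

Posterior P(H) ≈ 0.229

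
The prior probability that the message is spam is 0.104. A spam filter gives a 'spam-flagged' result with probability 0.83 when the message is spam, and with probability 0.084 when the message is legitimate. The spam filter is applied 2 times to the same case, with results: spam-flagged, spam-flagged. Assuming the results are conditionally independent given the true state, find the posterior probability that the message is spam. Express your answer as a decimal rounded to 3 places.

Posterior P(H) ≈ 0.919

Let H be the event that the message is spam; start with P(H) = 0.104. P('spam-flagged'|H) = 0.83, P('spam-flagged'|¬H) = 0.084.
Update on result 1 ('spam-flagged'): P(H) ← 0.83·0.1040 / (0.83·0.1040 + 0.084·0.8960) = 0.086320/0.16158 = 0.5342.
Update on result 2 ('spam-flagged'): P(H) ← 0.83·0.5342 / (0.83·0.5342 + 0.084·0.4658) = 0.44340/0.48252 = 0.9189.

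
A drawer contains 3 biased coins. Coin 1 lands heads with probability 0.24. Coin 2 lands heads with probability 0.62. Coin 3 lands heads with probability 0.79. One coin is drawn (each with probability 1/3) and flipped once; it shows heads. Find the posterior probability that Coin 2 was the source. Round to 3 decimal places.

Posterior probability ≈ 0.376

Tabulate prior·likelihood by source: [1] prior 0.333333, lik 0.24, product 0.08000; [2] prior 0.333333, lik 0.62, product 0.2067; [3] prior 0.333333, lik 0.79, product 0.2633.
Normalizing constant = 0.55000; the posterior for Coin 2 is its product over the sum, 0.2067/0.55000 = 0.376.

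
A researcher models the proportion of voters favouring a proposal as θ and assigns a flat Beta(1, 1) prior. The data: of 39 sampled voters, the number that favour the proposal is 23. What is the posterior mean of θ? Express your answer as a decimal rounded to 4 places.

The binomial likelihood is conjugate to the Beta prior: with 23 successes and 16 failures, the posterior is Beta(1+23, 1+16) = Beta(24, 17).
E[θ | data] = 24/(24+17) = 0.5854.

Posterior mean ≈ 0.5854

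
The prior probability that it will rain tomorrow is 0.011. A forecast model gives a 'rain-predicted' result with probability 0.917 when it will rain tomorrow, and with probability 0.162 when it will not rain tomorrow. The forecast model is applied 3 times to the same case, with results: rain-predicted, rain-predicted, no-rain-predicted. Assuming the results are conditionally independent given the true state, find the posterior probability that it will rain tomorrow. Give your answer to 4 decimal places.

Posterior P(H) ≈ 0.0341

With H the event that it will rain tomorrow, the joint likelihood of the observed sequence is P(data|H) = 0.917·0.917·0.083 = 0.069794 and P(data|¬H) = 0.162·0.162·0.838 = 0.021992.
Bayes: P(H|data) = 0.011·0.069794 / (0.011·0.069794 + 0.989·0.021992) = 0.00076773/0.022518 = 0.0341.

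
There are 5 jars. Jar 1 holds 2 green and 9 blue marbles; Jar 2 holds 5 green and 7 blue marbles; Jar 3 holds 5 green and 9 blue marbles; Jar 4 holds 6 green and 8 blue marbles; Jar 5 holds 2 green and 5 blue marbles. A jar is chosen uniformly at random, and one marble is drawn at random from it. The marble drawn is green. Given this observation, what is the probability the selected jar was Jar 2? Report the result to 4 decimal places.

Tabulate prior·likelihood by source: [1] prior 0.2, lik 0.1818, product 0.03636; [2] prior 0.2, lik 0.4167, product 0.08333; [3] prior 0.2, lik 0.3571, product 0.07143; [4] prior 0.2, lik 0.4286, product 0.08571; [5] prior 0.2, lik 0.2857, product 0.05714.
Normalizing constant = 0.33398; the posterior for Jar 2 is its product over the sum, 0.08333/0.33398 = 0.2495.

Posterior probability ≈ 0.2495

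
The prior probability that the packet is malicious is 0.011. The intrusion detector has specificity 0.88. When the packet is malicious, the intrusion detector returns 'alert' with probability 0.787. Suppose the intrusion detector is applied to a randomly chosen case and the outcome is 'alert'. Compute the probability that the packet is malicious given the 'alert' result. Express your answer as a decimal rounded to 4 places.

P(H | E) ≈ 0.0680

Write H for 'the packet is malicious'. Prior odds H:¬H = 0.011/0.989 = 0.011122. For the 'alert' outcome, the likelihood ratio is 0.787/0.12 = 6.5583.
Posterior odds = 0.011122 × 6.5583 = 0.072944, so P(H|E) = 0.072944/(1+0.072944) = 0.0680.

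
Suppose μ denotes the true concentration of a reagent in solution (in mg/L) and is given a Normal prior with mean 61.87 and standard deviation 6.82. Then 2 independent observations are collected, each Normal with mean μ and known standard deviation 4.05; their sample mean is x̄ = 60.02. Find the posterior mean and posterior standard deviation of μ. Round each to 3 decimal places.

Posterior mean ≈ 60.297; posterior SD ≈ 2.640

Prior precision 1/τ₀² = 1/6.82² = 0.0214996; data precision n/σ² = 2/4.05² = 0.121933.
Posterior precision = 0.0214996 + 0.121933 = 0.143432, giving posterior SD = 1/√0.143432 = 2.640.
Posterior mean = (0.0214996·61.87 + 0.121933·60.02) / 0.143432 = 60.297.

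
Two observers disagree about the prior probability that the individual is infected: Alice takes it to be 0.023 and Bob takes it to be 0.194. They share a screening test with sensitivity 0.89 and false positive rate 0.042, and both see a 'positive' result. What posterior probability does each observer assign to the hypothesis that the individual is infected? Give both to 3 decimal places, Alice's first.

P('+'|H) = 0.89, P('+'|¬H) = 0.042.
Alice: numerator 0.89·0.023 = 0.020470; evidence = 0.020470+0.042·0.977 = 0.061504; posterior = 0.333.
Bob: numerator 0.89·0.194 = 0.17266; evidence = 0.17266+0.042·0.806 = 0.20651; posterior = 0.836.

Alice: 0.333; Bob: 0.836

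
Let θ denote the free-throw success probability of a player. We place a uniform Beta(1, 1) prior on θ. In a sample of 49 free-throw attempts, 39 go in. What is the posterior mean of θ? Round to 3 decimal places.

Posterior mean ≈ 0.784

The binomial likelihood is conjugate to the Beta prior: with 39 successes and 10 failures, the posterior is Beta(1+39, 1+10) = Beta(40, 11).
E[θ | data] = 40/(40+11) = 0.784.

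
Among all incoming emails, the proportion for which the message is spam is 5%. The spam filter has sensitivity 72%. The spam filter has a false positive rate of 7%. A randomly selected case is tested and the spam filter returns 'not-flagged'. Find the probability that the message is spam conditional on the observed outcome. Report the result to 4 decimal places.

P(H | E) ≈ 0.0156

Write H for 'the message is spam'. Prior odds H:¬H = 0.05/0.95 = 0.052632. For the 'not-flagged' outcome, the likelihood ratio is 0.28/0.93 = 0.30108.
Posterior odds = 0.052632 × 0.30108 = 0.015846, so P(H|E) = 0.015846/(1+0.015846) = 0.0156.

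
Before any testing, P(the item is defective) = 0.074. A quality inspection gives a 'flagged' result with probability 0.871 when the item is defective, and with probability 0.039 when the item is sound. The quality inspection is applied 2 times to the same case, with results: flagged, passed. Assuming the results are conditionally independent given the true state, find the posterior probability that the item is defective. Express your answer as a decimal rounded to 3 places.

With H the event that the item is defective, the joint likelihood of the observed sequence is P(data|H) = 0.871·0.129 = 0.11236 and P(data|¬H) = 0.039·0.961 = 0.037479.
Bayes: P(H|data) = 0.074·0.11236 / (0.074·0.11236 + 0.926·0.037479) = 0.0083146/0.043020 = 0.1933.

Posterior P(H) ≈ 0.193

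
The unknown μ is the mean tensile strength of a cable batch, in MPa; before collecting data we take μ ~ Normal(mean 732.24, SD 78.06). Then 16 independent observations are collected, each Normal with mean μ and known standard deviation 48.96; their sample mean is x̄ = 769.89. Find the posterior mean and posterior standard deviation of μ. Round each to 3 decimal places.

Posterior mean ≈ 768.987; posterior SD ≈ 12.092

With known σ, the Normal prior is conjugate. Weight on the data is w = (n/σ²)/(n/σ² + 1/τ₀²) = 0.00667478/(0.00667478+0.00016411) = 0.97600.
Posterior mean = w·x̄ + (1−w)·μ₀ = 0.97600·769.89 + 0.023997·732.24 = 768.987. Posterior variance = 1/(0.00667478+0.00016411) = 146.222, so SD = 12.092.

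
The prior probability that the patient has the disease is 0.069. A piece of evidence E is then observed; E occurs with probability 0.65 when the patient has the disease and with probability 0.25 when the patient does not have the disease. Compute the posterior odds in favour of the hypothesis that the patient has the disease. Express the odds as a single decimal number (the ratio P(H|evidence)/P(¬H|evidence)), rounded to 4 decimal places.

Posterior odds ≈ 0.1927

Prior odds = 0.069/(1−0.069) = 0.074114.
Likelihood ratio for E = 0.65/0.25 = 2.6000.
Posterior odds = prior odds × LR = 0.19270.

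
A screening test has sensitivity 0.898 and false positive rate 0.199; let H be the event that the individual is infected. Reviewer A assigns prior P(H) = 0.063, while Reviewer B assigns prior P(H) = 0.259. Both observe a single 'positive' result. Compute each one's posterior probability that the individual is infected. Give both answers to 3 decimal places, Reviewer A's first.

P('+'|H) = 0.898, P('+'|¬H) = 0.199.
Reviewer A: numerator 0.898·0.063 = 0.056574; evidence = 0.056574+0.199·0.937 = 0.24304; posterior = 0.233.
Reviewer B: numerator 0.898·0.259 = 0.23258; evidence = 0.23258+0.199·0.741 = 0.38004; posterior = 0.612.

Reviewer A: 0.233; Reviewer B: 0.612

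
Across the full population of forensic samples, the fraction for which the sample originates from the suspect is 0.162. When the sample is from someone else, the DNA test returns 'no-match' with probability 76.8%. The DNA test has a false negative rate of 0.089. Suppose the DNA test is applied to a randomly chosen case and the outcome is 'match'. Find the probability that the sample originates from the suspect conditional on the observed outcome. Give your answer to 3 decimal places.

Write H for 'the sample originates from the suspect'. Prior odds H:¬H = 0.162/0.838 = 0.19332. For the 'match' outcome, the likelihood ratio is 0.911/0.232 = 3.9267.
Posterior odds = 0.19332 × 3.9267 = 0.75910, so P(H|E) = 0.75910/(1+0.75910) = 0.432.

P(H | E) ≈ 0.432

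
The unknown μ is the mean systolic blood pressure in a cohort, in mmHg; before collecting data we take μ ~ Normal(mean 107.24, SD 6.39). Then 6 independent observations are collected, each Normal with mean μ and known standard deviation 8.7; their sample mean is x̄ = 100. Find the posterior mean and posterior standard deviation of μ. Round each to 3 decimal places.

Posterior mean ≈ 101.709; posterior SD ≈ 3.104

With known σ, the Normal prior is conjugate. Weight on the data is w = (n/σ²)/(n/σ² + 1/τ₀²) = 0.0792707/(0.0792707+0.0244905) = 0.76397.
Posterior mean = w·x̄ + (1−w)·μ₀ = 0.76397·100 + 0.23603·107.24 = 101.709. Posterior variance = 1/(0.0792707+0.0244905) = 9.63751, so SD = 3.104.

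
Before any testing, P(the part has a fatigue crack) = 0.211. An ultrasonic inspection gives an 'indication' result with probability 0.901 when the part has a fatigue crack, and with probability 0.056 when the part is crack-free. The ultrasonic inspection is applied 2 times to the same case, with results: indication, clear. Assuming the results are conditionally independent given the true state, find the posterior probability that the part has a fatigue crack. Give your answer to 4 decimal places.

Posterior P(H) ≈ 0.3109

With H the event that the part has a fatigue crack, the joint likelihood of the observed sequence is P(data|H) = 0.901·0.099 = 0.089199 and P(data|¬H) = 0.056·0.944 = 0.052864.
Bayes: P(H|data) = 0.211·0.089199 / (0.211·0.089199 + 0.789·0.052864) = 0.018821/0.060531 = 0.3109.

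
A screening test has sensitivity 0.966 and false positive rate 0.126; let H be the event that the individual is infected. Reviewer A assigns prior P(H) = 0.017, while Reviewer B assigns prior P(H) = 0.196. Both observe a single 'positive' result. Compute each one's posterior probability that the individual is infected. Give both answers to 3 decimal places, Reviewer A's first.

Reviewer A: 0.117; Reviewer B: 0.651

P('+'|H) = 0.966, P('+'|¬H) = 0.126.
Reviewer A: numerator 0.966·0.017 = 0.016422; evidence = 0.016422+0.126·0.983 = 0.14028; posterior = 0.117.
Reviewer B: numerator 0.966·0.196 = 0.18934; evidence = 0.18934+0.126·0.804 = 0.29064; posterior = 0.651.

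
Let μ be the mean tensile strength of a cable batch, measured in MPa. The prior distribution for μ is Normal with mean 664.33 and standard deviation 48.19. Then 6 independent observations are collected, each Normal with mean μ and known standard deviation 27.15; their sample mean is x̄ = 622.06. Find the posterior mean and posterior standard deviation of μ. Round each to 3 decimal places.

With known σ, the Normal prior is conjugate. Weight on the data is w = (n/σ²)/(n/σ² + 1/τ₀²) = 0.00813976/(0.00813976+0.00043061) = 0.94976.
Posterior mean = w·x̄ + (1−w)·μ₀ = 0.94976·622.06 + 0.050244·664.33 = 624.184. Posterior variance = 1/(0.00813976+0.00043061) = 116.681, so SD = 10.802.

Posterior mean ≈ 624.184; posterior SD ≈ 10.802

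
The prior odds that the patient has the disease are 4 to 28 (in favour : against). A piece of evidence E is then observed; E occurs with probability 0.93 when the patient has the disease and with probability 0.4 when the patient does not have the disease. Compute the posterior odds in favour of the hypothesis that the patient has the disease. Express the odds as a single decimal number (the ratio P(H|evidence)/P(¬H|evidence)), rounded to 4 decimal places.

Prior odds = 4/28 = 0.14286. In log-odds, ln(0.14286) = -1.9459.
Add log likelihood ratio: ln(2.3250) = 0.84372.
Posterior log-odds = -1.1022, so posterior odds = exp(-1.1022) = 0.33214.

Posterior odds ≈ 0.3321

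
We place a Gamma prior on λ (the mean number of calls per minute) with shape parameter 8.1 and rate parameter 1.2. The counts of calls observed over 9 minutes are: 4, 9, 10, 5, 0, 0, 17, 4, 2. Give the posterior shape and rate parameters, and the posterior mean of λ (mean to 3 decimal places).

Posterior: Gamma(shape=59.1, rate=10.2); mean ≈ 5.794

Total count ∑xᵢ = 51 over n = 9 minutes.
Gamma is conjugate to the Poisson likelihood: posterior is Gamma(shape = 8.1+51 = 59.1, rate = 1.2+9 = 10.2).
E[λ | data] = 59.1/10.2 = 5.794.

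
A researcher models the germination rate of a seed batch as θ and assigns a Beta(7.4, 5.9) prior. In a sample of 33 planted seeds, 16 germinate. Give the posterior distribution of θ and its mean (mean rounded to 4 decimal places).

Posterior: Beta(23.4, 22.9); mean ≈ 0.5054

Observing 16 successes and 17 failures updates Beta(7.4, 5.9) by adding the success and failure counts to the two shape parameters: α = 7.4+16 = 23.4, β = 5.9+17 = 22.9.
E[θ | data] = 23.4/(23.4+22.9) = 0.5054.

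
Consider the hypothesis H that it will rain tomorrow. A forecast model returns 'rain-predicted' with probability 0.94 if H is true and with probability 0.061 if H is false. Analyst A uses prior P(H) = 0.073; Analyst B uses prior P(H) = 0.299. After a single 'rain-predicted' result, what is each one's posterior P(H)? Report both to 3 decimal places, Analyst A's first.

The likelihood ratio for a 'rain-predicted' result is 0.94/0.061 = 15.410.
Analyst A: prior odds 0.073/0.927 = 0.078749; posterior odds 1.2135; posterior probability 0.548.
Analyst B: prior odds 0.299/0.701 = 0.42653; posterior odds 6.5728; posterior probability 0.868.

Analyst A: 0.548; Analyst B: 0.868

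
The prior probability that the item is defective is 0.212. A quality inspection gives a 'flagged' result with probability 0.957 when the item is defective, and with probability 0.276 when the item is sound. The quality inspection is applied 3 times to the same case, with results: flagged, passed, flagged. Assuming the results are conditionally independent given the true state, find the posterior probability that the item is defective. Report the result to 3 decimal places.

Let H be the event that the item is defective; start with P(H) = 0.212. P('flagged'|H) = 0.957, P('flagged'|¬H) = 0.276.
Update on result 1 ('flagged'): P(H) ← 0.957·0.2120 / (0.957·0.2120 + 0.276·0.7880) = 0.20288/0.42037 = 0.4826.
Update on result 2 ('passed'): P(H) ← 0.043·0.4826 / (0.043·0.4826 + 0.724·0.5174) = 0.020753/0.39533 = 0.0525.
Update on result 3 ('flagged'): P(H) ← 0.957·0.0525 / (0.957·0.0525 + 0.276·0.9475) = 0.050238/0.31175 = 0.1611.

Posterior P(H) ≈ 0.161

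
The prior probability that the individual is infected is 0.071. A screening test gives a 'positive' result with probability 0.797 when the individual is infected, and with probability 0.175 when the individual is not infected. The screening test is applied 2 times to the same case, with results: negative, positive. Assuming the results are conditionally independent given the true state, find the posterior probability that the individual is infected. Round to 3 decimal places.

Posterior P(H) ≈ 0.079

Let H be the event that the individual is infected; start with P(H) = 0.071. P('positive'|H) = 0.797, P('positive'|¬H) = 0.175.
Update on result 1 ('negative'): P(H) ← 0.203·0.0710 / (0.203·0.0710 + 0.825·0.9290) = 0.014413/0.78084 = 0.0185.
Update on result 2 ('positive'): P(H) ← 0.797·0.0185 / (0.797·0.0185 + 0.175·0.9815) = 0.014711/0.18648 = 0.0789.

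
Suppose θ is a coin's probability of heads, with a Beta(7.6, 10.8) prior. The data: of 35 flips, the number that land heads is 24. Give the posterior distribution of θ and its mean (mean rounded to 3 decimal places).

Posterior: Beta(31.6, 21.8); mean ≈ 0.592

The binomial likelihood is conjugate to the Beta prior: with 24 successes and 11 failures, the posterior is Beta(7.6+24, 10.8+11) = Beta(31.6, 21.8).
E[θ | data] = 31.6/(31.6+21.8) = 0.592.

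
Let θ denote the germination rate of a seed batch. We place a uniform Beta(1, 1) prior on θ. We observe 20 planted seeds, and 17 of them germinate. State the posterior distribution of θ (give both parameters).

The binomial likelihood is conjugate to the Beta prior: with 17 successes and 3 failures, the posterior is Beta(1+17, 1+3) = Beta(18, 4).

Posterior: Beta(18, 4)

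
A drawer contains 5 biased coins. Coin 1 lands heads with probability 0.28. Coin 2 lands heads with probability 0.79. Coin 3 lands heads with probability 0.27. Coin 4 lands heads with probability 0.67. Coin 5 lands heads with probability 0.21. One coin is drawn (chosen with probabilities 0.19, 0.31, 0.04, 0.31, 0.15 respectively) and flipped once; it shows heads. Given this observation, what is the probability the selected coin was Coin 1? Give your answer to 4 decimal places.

Posterior probability ≈ 0.0971

Tabulate prior·likelihood by source: [1] prior 0.19, lik 0.28, product 0.05320; [2] prior 0.31, lik 0.79, product 0.2449; [3] prior 0.04, lik 0.27, product 0.01080; [4] prior 0.31, lik 0.67, product 0.2077; [5] prior 0.15, lik 0.21, product 0.03150.
Normalizing constant = 0.54810; the posterior for Coin 1 is its product over the sum, 0.05320/0.54810 = 0.0971.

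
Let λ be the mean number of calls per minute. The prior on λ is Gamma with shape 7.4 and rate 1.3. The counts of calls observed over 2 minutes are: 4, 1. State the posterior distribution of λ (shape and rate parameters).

Total count ∑xᵢ = 5 over n = 2 minutes.
Gamma is conjugate to the Poisson likelihood: posterior is Gamma(shape = 7.4+5 = 12.4, rate = 1.3+2 = 3.3).

Posterior: Gamma(shape=12.4, rate=3.3)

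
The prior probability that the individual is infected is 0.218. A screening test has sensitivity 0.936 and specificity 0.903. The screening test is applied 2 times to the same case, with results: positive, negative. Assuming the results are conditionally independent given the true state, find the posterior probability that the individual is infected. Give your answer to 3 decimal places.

Posterior P(H) ≈ 0.160

Let H be the event that the individual is infected; start with P(H) = 0.218. P('positive'|H) = 0.936, P('positive'|¬H) = 0.097.
Update on result 1 ('positive'): P(H) ← 0.936·0.2180 / (0.936·0.2180 + 0.097·0.7820) = 0.20405/0.27990 = 0.7290.
Update on result 2 ('negative'): P(H) ← 0.064·0.7290 / (0.064·0.7290 + 0.903·0.2710) = 0.046656/0.29137 = 0.1601.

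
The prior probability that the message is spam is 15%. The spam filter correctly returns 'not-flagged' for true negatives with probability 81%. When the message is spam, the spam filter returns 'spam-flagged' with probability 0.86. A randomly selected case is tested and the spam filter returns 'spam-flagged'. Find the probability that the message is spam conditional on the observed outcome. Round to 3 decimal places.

Let H be the event that the message is spam. P(H) = 0.15, so P(¬H) = 0.85. With E the 'spam-flagged' result, P(E|H) = 0.86 and P(E|¬H) = 0.19.
P(E) = 0.86·0.15 + 0.19·0.85 = 0.12900 + 0.16150 = 0.29050.
By Bayes' theorem, P(H|E) = 0.12900 / 0.29050 = 0.444.

P(H | E) ≈ 0.444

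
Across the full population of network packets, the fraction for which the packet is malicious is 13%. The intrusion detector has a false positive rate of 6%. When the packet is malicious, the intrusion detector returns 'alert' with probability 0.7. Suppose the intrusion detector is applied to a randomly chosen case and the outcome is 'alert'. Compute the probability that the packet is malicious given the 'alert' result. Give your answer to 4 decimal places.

P(H | E) ≈ 0.6355

Let H be the event that the packet is malicious. P(H) = 0.13, so P(¬H) = 0.87. With E the 'alert' result, P(E|H) = 0.7 and P(E|¬H) = 0.06.
P(E) = 0.7·0.13 + 0.06·0.87 = 0.091000 + 0.052200 = 0.14320.
By Bayes' theorem, P(H|E) = 0.091000 / 0.14320 = 0.6355.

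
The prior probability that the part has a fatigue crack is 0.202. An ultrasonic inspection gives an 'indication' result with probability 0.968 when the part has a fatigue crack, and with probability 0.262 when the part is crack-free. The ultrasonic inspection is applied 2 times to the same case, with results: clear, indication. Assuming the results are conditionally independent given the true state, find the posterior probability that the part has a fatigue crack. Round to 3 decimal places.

With H the event that the part has a fatigue crack, the joint likelihood of the observed sequence is P(data|H) = 0.032·0.968 = 0.030976 and P(data|¬H) = 0.738·0.262 = 0.19336.
Bayes: P(H|data) = 0.202·0.030976 / (0.202·0.030976 + 0.798·0.19336) = 0.0062572/0.16056 = 0.0390.

Posterior P(H) ≈ 0.039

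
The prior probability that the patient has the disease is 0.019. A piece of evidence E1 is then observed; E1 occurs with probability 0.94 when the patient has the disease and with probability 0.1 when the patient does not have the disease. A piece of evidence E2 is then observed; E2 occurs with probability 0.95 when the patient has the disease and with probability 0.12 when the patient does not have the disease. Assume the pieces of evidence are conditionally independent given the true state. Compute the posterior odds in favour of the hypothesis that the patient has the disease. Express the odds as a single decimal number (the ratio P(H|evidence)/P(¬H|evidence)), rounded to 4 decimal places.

Posterior odds ≈ 1.4413

Prior odds = 0.019/(1−0.019) = 0.019368.
Likelihood ratio for E1 = 0.94/0.1 = 9.4000.
Likelihood ratio for E2 = 0.95/0.12 = 7.9167.
Posterior odds = prior odds × LR₁ × LR₂ = 1.4413.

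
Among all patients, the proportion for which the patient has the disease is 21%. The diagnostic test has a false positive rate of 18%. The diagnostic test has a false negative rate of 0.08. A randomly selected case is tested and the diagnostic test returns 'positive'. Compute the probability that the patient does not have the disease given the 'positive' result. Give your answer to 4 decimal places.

Let H be the event that the patient has the disease. P(H) = 0.21, so P(¬H) = 0.79. With E the 'positive' result, P(E|H) = 0.92 and P(E|¬H) = 0.18.
P(E) = 0.92·0.21 + 0.18·0.79 = 0.19320 + 0.14220 = 0.33540.
By Bayes' theorem, P(H|E) = 0.19320 / 0.33540 = 0.5760. Hence P(¬H|E) = 1 − 0.5760 = 0.4240.

P(¬H | E) ≈ 0.4240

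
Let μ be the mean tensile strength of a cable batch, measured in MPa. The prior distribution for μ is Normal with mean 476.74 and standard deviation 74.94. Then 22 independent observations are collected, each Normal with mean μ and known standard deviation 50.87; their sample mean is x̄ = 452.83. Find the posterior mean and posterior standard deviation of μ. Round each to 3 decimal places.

With known σ, the Normal prior is conjugate. Weight on the data is w = (n/σ²)/(n/σ² + 1/τ₀²) = 0.00850157/(0.00850157+0.00017806) = 0.97949.
Posterior mean = w·x̄ + (1−w)·μ₀ = 0.97949·452.83 + 0.020515·476.74 = 453.321. Posterior variance = 1/(0.00850157+0.00017806) = 115.212, so SD = 10.734.

Posterior mean ≈ 453.321; posterior SD ≈ 10.734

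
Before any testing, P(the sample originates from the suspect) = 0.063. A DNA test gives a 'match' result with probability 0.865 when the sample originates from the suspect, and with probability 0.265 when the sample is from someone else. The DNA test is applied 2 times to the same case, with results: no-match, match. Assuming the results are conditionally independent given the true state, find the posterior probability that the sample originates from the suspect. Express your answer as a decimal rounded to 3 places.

Let H be the event that the sample originates from the suspect; start with P(H) = 0.063. P('match'|H) = 0.865, P('match'|¬H) = 0.265.
Update on result 1 ('no-match'): P(H) ← 0.135·0.0630 / (0.135·0.0630 + 0.735·0.9370) = 0.0085050/0.69720 = 0.0122.
Update on result 2 ('match'): P(H) ← 0.865·0.0122 / (0.865·0.0122 + 0.265·0.9878) = 0.010552/0.27232 = 0.0387.

Posterior P(H) ≈ 0.039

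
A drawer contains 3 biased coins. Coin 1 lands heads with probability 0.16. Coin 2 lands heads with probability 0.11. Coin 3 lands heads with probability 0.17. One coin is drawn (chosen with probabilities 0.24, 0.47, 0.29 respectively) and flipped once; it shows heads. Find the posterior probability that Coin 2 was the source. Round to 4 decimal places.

Posterior probability ≈ 0.3709

Tabulate prior·likelihood by source: [1] prior 0.24, lik 0.16, product 0.03840; [2] prior 0.47, lik 0.11, product 0.05170; [3] prior 0.29, lik 0.17, product 0.04930.
Normalizing constant = 0.13940; the posterior for Coin 2 is its product over the sum, 0.05170/0.13940 = 0.3709.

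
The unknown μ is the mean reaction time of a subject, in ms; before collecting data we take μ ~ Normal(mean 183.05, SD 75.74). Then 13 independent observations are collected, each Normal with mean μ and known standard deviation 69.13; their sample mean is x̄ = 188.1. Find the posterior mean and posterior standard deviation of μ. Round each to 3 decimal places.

Prior precision 1/τ₀² = 1/75.74² = 0.00017432; data precision n/σ² = 13/69.13² = 0.00272026.
Posterior precision = 0.00017432 + 0.00272026 = 0.00289458, giving posterior SD = 1/√0.00289458 = 18.587.
Posterior mean = (0.00017432·183.05 + 0.00272026·188.1) / 0.00289458 = 187.796.

Posterior mean ≈ 187.796; posterior SD ≈ 18.587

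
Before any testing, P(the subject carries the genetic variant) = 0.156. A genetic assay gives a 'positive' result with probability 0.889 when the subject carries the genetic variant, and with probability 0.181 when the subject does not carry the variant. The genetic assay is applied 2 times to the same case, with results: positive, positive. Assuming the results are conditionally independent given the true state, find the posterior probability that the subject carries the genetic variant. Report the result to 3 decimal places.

Let H be the event that the subject carries the genetic variant; start with P(H) = 0.156. P('positive'|H) = 0.889, P('positive'|¬H) = 0.181.
Update on result 1 ('positive'): P(H) ← 0.889·0.1560 / (0.889·0.1560 + 0.181·0.8440) = 0.13868/0.29145 = 0.4758.
Update on result 2 ('positive'): P(H) ← 0.889·0.4758 / (0.889·0.4758 + 0.181·0.5242) = 0.42303/0.51790 = 0.8168.

Posterior P(H) ≈ 0.817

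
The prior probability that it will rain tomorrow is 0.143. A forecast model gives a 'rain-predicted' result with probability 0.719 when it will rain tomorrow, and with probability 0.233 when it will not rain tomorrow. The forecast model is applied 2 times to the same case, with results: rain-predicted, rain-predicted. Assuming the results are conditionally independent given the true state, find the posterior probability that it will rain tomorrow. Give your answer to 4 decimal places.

Let H be the event that it will rain tomorrow; start with P(H) = 0.143. P('rain-predicted'|H) = 0.719, P('rain-predicted'|¬H) = 0.233.
Update on result 1 ('rain-predicted'): P(H) ← 0.719·0.1430 / (0.719·0.1430 + 0.233·0.8570) = 0.10282/0.30250 = 0.3399.
Update on result 2 ('rain-predicted'): P(H) ← 0.719·0.3399 / (0.719·0.3399 + 0.233·0.6601) = 0.24438/0.39819 = 0.6137.

Posterior P(H) ≈ 0.6137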